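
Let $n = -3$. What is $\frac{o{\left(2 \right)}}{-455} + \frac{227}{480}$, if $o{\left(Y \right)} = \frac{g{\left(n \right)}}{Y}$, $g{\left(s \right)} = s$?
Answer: $\frac{20801}{43680} \approx 0.47621$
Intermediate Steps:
$o{\left(Y \right)} = - \frac{3}{Y}$
$\frac{o{\left(2 \right)}}{-455} + \frac{227}{480} = \frac{\left(-3\right) \frac{1}{2}}{-455} + \frac{227}{480} = \left(-3\right) \frac{1}{2} \left(- \frac{1}{455}\right) + 227 \cdot \frac{1}{480} = \left(- \frac{3}{2}\right) \left(- \frac{1}{455}\right) + \frac{227}{480} = \frac{3}{910} + \frac{227}{480} = \frac{20801}{43680}$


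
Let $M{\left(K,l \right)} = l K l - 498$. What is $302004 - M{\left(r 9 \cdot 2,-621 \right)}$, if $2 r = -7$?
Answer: $24597885$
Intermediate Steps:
$r = - \frac{7}{2}$ ($r = \frac{1}{2} \left(-7\right) = - \frac{7}{2} \approx -3.5$)
$M{\left(K,l \right)} = -498 + K l^{2}$ ($M{\left(K,l \right)} = K l l - 498 = K l^{2} - 498 = -498 + K l^{2}$)
$302004 - M{\left(r 9 \cdot 2,-621 \right)} = 302004 - \left(-498 + \left(- \frac{7}{2}\right) 9 \cdot 2 \left(-621\right)^{2}\right) = 302004 - \left(-498 + \left(- \frac{63}{2}\right) 2 \cdot 385641\right) = 302004 - \left(-498 - 24295383\right) = 302004 - -24295881 = 302004 + 24295881 = 24597885$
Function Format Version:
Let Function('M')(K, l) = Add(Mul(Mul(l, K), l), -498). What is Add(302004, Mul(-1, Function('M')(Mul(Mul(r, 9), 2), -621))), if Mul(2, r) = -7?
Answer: 24597885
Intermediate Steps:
r = Rational(-7, 2) (r = Mul(Rational(1, 2), -7) = Rational(-7, 2) ≈ -3.5000)
Function('M')(K, l) = Add(-498, Mul(K, Pow(l, 2))) (Function('M')(K, l) = Add(Mul(Mul(K, l), l), -498) = Add(Mul(K, Pow(l, 2)), -498) = Add(-498, Mul(K, Pow(l, 2))))
Add(302004, Mul(-1, Function('M')(Mul(Mul(r, 9), 2), -621))) = Add(302004, Mul(-1, Add(-498, Mul(Mul(Mul(Rational(-7, 2), 9), 2), Pow(-621, 2))))) = Add(302004, Mul(-1, Add(-498, Mul(Mul(Rational(-63, 2), 2), 385641)))) = Add(302004, Mul(-1, Add(-498, Mul(-63, 385641)))) = Add(302004, Mul(-1, Add(-498, -24295383))) = Add(302004, Mul(-1, -24295881)) = Add(302004, 24295881) = 24597885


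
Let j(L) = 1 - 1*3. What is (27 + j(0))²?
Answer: 625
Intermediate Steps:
j(L) = -2 (j(L) = 1 - 3 = -2)
(27 + j(0))² = (27 - 2)² = 25² = 625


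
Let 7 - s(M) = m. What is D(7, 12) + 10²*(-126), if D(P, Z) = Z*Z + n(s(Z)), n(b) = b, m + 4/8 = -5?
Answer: -24887/2 ≈ -12444.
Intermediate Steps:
m = -11/2 (m = -½ - 5 = -11/2 ≈ -5.5000)
s(M) = 25/2 (s(M) = 7 - 1*(-11/2) = 7 + 11/2 = 25/2)
D(P, Z) = 25/2 + Z² (D(P, Z) = Z*Z + 25/2 = Z² + 25/2 = 25/2 + Z²)
D(7, 12) + 10²*(-126) = (25/2 + 12²) + 10²*(-126) = (25/2 + 144) + 100*(-126) = 313/2 - 12600 = -24887/2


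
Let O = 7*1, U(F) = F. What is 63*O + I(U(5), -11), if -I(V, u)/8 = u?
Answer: 529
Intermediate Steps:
I(V, u) = -8*u
O = 7
63*O + I(U(5), -11) = 63*7 - 8*(-11) = 441 + 88 = 529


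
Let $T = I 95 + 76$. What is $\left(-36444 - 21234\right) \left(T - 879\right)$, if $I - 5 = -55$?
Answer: $320285934$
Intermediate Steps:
$I = -50$ ($I = 5 - 55 = -50$)
$T = -4674$ ($T = \left(-50\right) 95 + 76 = -4750 + 76 = -4674$)
$\left(-36444 - 21234\right) \left(T - 879\right) = \left(-36444 - 21234\right) \left(-4674 - 879\right) = \left(-57678\right) \left(-5553\right) = 320285934$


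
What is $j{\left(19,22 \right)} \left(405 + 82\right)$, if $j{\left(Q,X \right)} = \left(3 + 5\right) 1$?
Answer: $3896$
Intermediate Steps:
$j{\left(Q,X \right)} = 8$ ($j{\left(Q,X \right)} = 8 \cdot 1 = 8$)
$j{\left(19,22 \right)} \left(405 + 82\right) = 8 \left(405 + 82\right) = 8 \cdot 487 = 3896$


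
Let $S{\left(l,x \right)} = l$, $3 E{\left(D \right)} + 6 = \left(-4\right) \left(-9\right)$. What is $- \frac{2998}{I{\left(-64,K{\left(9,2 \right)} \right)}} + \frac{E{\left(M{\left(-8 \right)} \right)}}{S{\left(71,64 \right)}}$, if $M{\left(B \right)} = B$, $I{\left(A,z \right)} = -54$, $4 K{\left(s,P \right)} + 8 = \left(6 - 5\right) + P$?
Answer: $\frac{106699}{1917} \approx 55.659$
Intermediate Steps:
$K{\left(s,P \right)} = - \frac{7}{4} + \frac{P}{4}$ ($K{\left(s,P \right)} = -2 + \frac{\left(6 - 5\right) + P}{4} = -2 + \frac{1 + P}{4} = -2 + \left(\frac{1}{4} + \frac{P}{4}\right) = - \frac{7}{4} + \frac{P}{4}$)
$E{\left(D \right)} = 10$ ($E{\left(D \right)} = -2 + \frac{\left(-4\right) \left(-9\right)}{3} = -2 + \frac{1}{3} \cdot 36 = -2 + 12 = 10$)
$- \frac{2998}{I{\left(-64,K{\left(9,2 \right)} \right)}} + \frac{E{\left(M{\left(-8 \right)} \right)}}{S{\left(71,64 \right)}} = - \frac{2998}{-54} + \frac{10}{71} = \left(-2998\right) \left(- \frac{1}{54}\right) + 10 \cdot \frac{1}{71} = \frac{1499}{27} + \frac{10}{71} = \frac{106699}{1917}$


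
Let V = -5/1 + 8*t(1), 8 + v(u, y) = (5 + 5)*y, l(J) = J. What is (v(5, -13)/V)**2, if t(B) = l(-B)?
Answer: 19044/169 ≈ 112.69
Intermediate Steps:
t(B) = -B
v(u, y) = -8 + 10*y (v(u, y) = -8 + (5 + 5)*y = -8 + 10*y)
V = -13 (V = -5/1 + 8*(-1*1) = -5*1 + 8*(-1) = -5 - 8 = -13)
(v(5, -13)/V)**2 = ((-8 + 10*(-13))/(-13))**2 = ((-8 - 130)*(-1/13))**2 = (-138*(-1/13))**2 = (138/13)**2 = 19044/169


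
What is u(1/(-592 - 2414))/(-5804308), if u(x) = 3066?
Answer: -1533/2902154 ≈ -0.00052823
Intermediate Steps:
u(1/(-592 - 2414))/(-5804308) = 3066/(-5804308) = 3066*(-1/5804308) = -1533/2902154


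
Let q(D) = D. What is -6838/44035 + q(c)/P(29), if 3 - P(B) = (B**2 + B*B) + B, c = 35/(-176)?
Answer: -293430897/1891039040 ≈ -0.15517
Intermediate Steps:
c = -35/176 (c = 35*(-1/176) = -35/176 ≈ -0.19886)
P(B) = 3 - B - 2*B**2 (P(B) = 3 - ((B**2 + B*B) + B) = 3 - ((B**2 + B**2) + B) = 3 - (2*B**2 + B) = 3 - (B + 2*B**2) = 3 + (-B - 2*B**2) = 3 - B - 2*B**2)
-6838/44035 + q(c)/P(29) = -6838/44035 - 35/(176*(3 - 1*29 - 2*29**2)) = -6838*1/44035 - 35/(176*(3 - 29 - 2*841)) = -6838/44035 - 35/(176*(3 - 29 - 1682)) = -6838/44035 - 35/176/(-1708) = -6838/44035 - 35/176*(-1/1708) = -6838/44035 + 5/42944 = -293430897/1891039040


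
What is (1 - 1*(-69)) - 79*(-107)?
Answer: 8523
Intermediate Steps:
(1 - 1*(-69)) - 79*(-107) = (1 + 69) + 8453 = 70 + 8453 = 8523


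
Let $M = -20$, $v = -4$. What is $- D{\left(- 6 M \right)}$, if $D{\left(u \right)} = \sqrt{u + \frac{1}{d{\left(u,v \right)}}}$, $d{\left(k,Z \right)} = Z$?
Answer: $- \frac{\sqrt{479}}{2} \approx -10.943$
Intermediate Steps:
$D{\left(u \right)} = \sqrt{- \frac{1}{4} + u}$ ($D{\left(u \right)} = \sqrt{u + \frac{1}{-4}} = \sqrt{u - \frac{1}{4}} = \sqrt{- \frac{1}{4} + u}$)
$- D{\left(- 6 M \right)} = - \frac{\sqrt{-1 + 4 \left(\left(-6\right) \left(-20\right)\right)}}{2} = - \frac{\sqrt{-1 + 4 \cdot 120}}{2} = - \frac{\sqrt{-1 + 480}}{2} = - \frac{\sqrt{479}}{2}$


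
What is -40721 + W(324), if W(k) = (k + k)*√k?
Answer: -29057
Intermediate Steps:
W(k) = 2*k^(3/2) (W(k) = (2*k)*√k = 2*k^(3/2))
-40721 + W(324) = -40721 + 2*324^(3/2) = -40721 + 2*5832 = -40721 + 11664 = -29057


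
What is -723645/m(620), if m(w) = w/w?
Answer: -723645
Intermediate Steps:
m(w) = 1
-723645/m(620) = -723645/1 = -723645*1 = -723645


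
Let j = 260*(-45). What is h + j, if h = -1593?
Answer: -13293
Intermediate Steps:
j = -11700
h + j = -1593 - 11700 = -13293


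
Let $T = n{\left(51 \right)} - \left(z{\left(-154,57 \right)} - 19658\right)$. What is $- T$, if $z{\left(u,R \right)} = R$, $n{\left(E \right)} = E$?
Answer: $-19652$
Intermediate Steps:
$T = 19652$ ($T = 51 - \left(57 - 19658\right) = 51 - -19601 = 51 + 19601 = 19652$)
$- T = \left(-1\right) 19652 = -19652$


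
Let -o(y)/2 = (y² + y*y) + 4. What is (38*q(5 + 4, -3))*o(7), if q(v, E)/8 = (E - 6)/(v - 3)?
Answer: 93024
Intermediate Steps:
q(v, E) = 8*(-6 + E)/(-3 + v) (q(v, E) = 8*((E - 6)/(v - 3)) = 8*((-6 + E)/(-3 + v)) = 8*(-6 + E)/(-3 + v))
o(y) = -8 - 4*y² (o(y) = -2*((y² + y*y) + 4) = -2*((y² + y²) + 4) = -2*(2*y² + 4) = -2*(4 + 2*y²) = -8 - 4*y²)
(38*q(5 + 4, -3))*o(7) = (38*(8*(-6 - 3)/(-3 + (5 + 4))))*(-8 - 4*7²) = (38*(8*(-9)/(-3 + 9)))*(-8 - 4*49) = (38*(8*(-9)/6))*(-8 - 196) = (38*(8*(⅙)*(-9)))*(-204) = (38*(-12))*(-204) = -456*(-204) = 93024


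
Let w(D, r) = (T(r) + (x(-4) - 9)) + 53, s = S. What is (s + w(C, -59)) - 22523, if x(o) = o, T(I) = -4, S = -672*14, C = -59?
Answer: -31895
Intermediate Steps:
S = -9408
s = -9408
w(D, r) = 36 (w(D, r) = (-4 + (-4 - 9)) + 53 = (-4 - 13) + 53 = -17 + 53 = 36)
(s + w(C, -59)) - 22523 = (-9408 + 36) - 22523 = -9372 - 22523 = -31895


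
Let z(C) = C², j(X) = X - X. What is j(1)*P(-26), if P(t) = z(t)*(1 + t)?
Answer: 0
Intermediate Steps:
j(X) = 0
P(t) = t²*(1 + t)
j(1)*P(-26) = 0*((-26)²*(1 - 26)) = 0*(676*(-25)) = 0*(-16900) = 0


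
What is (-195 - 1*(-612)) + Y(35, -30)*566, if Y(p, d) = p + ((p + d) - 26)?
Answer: 8341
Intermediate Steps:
Y(p, d) = -26 + d + 2*p (Y(p, d) = p + ((d + p) - 26) = p + (-26 + d + p) = -26 + d + 2*p)
(-195 - 1*(-612)) + Y(35, -30)*566 = (-195 - 1*(-612)) + (-26 - 30 + 2*35)*566 = (-195 + 612) + (-26 - 30 + 70)*566 = 417 + 14*566 = 417 + 7924 = 8341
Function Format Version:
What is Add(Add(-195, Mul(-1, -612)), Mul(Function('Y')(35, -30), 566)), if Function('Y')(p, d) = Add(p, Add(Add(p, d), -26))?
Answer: 8341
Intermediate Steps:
Function('Y')(p, d) = Add(-26, d, Mul(2, p)) (Function('Y')(p, d) = Add(p, Add(Add(d, p), -26)) = Add(p, Add(-26, d, p)) = Add(-26, d, Mul(2, p)))
Add(Add(-195, Mul(-1, -612)), Mul(Function('Y')(35, -30), 566)) = Add(Add(-195, Mul(-1, -612)), Mul(Add(-26, -30, Mul(2, 35)), 566)) = Add(Add(-195, 612), Mul(Add(-26, -30, 70), 566)) = Add(417, Mul(14, 566)) = Add(417, 7924) = 8341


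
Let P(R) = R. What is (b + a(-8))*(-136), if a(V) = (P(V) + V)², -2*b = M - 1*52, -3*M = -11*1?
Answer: -114308/3 ≈ -38103.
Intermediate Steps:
M = 11/3 (M = -(-11)/3 = -⅓*(-11) = 11/3 ≈ 3.6667)
b = 145/6 (b = -(11/3 - 1*52)/2 = -(11/3 - 52)/2 = -½*(-145/3) = 145/6 ≈ 24.167)
a(V) = 4*V² (a(V) = (V + V)² = (2*V)² = 4*V²)
(b + a(-8))*(-136) = (145/6 + 4*(-8)²)*(-136) = (145/6 + 4*64)*(-136) = (145/6 + 256)*(-136) = (1681/6)*(-136) = -114308/3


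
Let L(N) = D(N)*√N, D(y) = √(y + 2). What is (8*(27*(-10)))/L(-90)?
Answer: 36*√55/11 ≈ 24.271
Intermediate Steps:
D(y) = √(2 + y)
L(N) = √N*√(2 + N) (L(N) = √(2 + N)*√N = √N*√(2 + N))
(8*(27*(-10)))/L(-90) = (8*(27*(-10)))/((√(-90)*√(2 - 90))) = (8*(-270))/(((3*I*√10)*√(-88))) = -2160*(-√55/660) = -(-36)*√55/11 = 36*√55/11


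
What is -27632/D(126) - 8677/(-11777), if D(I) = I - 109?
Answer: -325274555/200209 ≈ -1624.7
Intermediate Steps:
D(I) = -109 + I
-27632/D(126) - 8677/(-11777) = -27632/(-109 + 126) - 8677/(-11777) = -27632/17 - 8677*(-1/11777) = -27632*1/17 + 8677/11777 = -27632/17 + 8677/11777 = -325274555/200209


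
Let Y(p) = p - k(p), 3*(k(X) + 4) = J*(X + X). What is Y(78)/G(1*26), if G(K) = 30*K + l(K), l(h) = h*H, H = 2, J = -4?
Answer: 145/416 ≈ 0.34856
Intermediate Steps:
l(h) = 2*h (l(h) = h*2 = 2*h)
k(X) = -4 - 8*X/3 (k(X) = -4 + (-4*(X + X))/3 = -4 + (-8*X)/3 = -4 - 8*X/3)
Y(p) = 4 + 11*p/3 (Y(p) = p - (-4 - 8*p/3) = p + (4 + 8*p/3) = 4 + 11*p/3)
G(K) = 32*K (G(K) = 30*K + 2*K = 32*K)
Y(78)/G(1*26) = (4 + (11/3)*78)/((32*(1*26))) = (4 + 286)/((32*26)) = 290/832 = 290*(1/832) = 145/416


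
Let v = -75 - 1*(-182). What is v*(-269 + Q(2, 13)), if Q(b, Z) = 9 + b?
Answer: -27606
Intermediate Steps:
v = 107 (v = -75 + 182 = 107)
v*(-269 + Q(2, 13)) = 107*(-269 + (9 + 2)) = 107*(-269 + 11) = 107*(-258) = -27606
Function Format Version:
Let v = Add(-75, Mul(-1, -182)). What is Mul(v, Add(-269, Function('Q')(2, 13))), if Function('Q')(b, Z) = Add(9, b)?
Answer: -27606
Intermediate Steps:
v = 107 (v = Add(-75, 182) = 107)
Mul(v, Add(-269, Function('Q')(2, 13))) = Mul(107, Add(-269, Add(9, 2))) = Mul(107, Add(-269, 11)) = Mul(107, -258) = -27606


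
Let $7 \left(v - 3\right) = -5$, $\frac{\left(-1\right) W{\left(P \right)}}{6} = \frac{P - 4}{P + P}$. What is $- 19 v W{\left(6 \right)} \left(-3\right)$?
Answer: $- \frac{912}{7} \approx -130.29$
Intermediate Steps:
$W{\left(P \right)} = - \frac{3 \left(-4 + P\right)}{P}$ ($W{\left(P \right)} = - 6 \frac{P - 4}{P + P} = - 6 \frac{-4 + P}{2 P} = - \frac{3 \left(-4 + P\right)}{P}$)
$v = \frac{16}{7}$ ($v = 3 + \frac{1}{7} \left(-5\right) = 3 - \frac{5}{7} = \frac{16}{7} \approx 2.2857$)
$- 19 v W{\left(6 \right)} \left(-3\right) = - 19 \frac{16 \left(-3 + \frac{12}{6}\right)}{7} \left(-3\right) = - 19 \frac{16 \left(-3 + 12 \cdot \frac{1}{6}\right)}{7} \left(-3\right) = - 19 \frac{16 \left(-3 + 2\right)}{7} \left(-3\right) = - 19 \cdot \frac{16}{7} \left(-1\right) \left(-3\right) = \left(-19\right) \left(- \frac{16}{7}\right) \left(-3\right) = \frac{304}{7} \left(-3\right) = - \frac{912}{7}$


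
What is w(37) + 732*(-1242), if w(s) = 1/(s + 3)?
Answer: -36365759/40 ≈ -9.0914e+5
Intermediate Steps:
w(s) = 1/(3 + s)
w(37) + 732*(-1242) = 1/(3 + 37) + 732*(-1242) = 1/40 - 909144 = -36365759/40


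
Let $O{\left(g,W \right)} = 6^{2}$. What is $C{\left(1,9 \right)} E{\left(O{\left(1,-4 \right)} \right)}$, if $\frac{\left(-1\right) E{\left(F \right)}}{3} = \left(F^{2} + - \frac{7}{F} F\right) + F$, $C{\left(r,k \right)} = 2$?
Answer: $-7950$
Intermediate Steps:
$O{\left(g,W \right)} = 36$
$E{\left(F \right)} = 21 - 3 F - 3 F^{2}$ ($E{\left(F \right)} = - 3 \left(\left(F^{2} + - \frac{7}{F} F\right) + F\right) = - 3 \left(\left(F^{2} - 7\right) + F\right) = - 3 \left(\left(-7 + F^{2}\right) + F\right) = - 3 \left(-7 + F + F^{2}\right) = 21 - 3 F - 3 F^{2}$)
$C{\left(1,9 \right)} E{\left(O{\left(1,-4 \right)} \right)} = 2 \left(21 - 108 - 3 \cdot 36^{2}\right) = 2 \left(21 - 108 - 3888\right) = 2 \left(-3975\right) = -7950$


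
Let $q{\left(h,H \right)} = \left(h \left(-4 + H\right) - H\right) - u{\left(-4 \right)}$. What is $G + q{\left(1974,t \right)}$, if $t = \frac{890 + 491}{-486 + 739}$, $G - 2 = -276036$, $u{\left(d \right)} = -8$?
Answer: $- \frac{69107553}{253} \approx -2.7315 \cdot 10^{5}$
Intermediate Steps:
$G = -276034$ ($G = 2 - 276036 = -276034$)
$t = \frac{1381}{253} \approx 5.4585$
$q{\left(h,H \right)} = 8 - H + h \left(-4 + H\right)$ ($q{\left(h,H \right)} = \left(h \left(-4 + H\right) - H\right) - -8 = \left(- H + h \left(-4 + H\right)\right) + 8 = 8 - H + h \left(-4 + H\right)$)
$G + q{\left(1974,t \right)} = -276034 + \left(8 - \frac{1381}{253} - 7896 + \frac{1381}{253} \cdot 1974\right) = -276034 + \left(8 - \frac{1381}{253} - 7896 + \frac{2726094}{253}\right) = -276034 + \frac{729049}{253} = - \frac{69107553}{253}$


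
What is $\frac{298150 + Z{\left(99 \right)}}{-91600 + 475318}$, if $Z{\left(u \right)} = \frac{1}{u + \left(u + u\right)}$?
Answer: $\frac{88550551}{113964246} \approx 0.777$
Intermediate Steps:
$Z{\left(u \right)} = \frac{1}{3 u}$ ($Z{\left(u \right)} = \frac{1}{u + 2 u} = \frac{1}{3 u}$)
$\frac{298150 + Z{\left(99 \right)}}{-91600 + 475318} = \frac{298150 + \frac{1}{3 \cdot 99}}{-91600 + 475318} = \frac{298150 + \frac{1}{3} \cdot \frac{1}{99}}{383718} = \left(298150 + \frac{1}{297}\right) \frac{1}{383718} = \frac{88550551}{297} \cdot \frac{1}{383718} = \frac{88550551}{113964246}$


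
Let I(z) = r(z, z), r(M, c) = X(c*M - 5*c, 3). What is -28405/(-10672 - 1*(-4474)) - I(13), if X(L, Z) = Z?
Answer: 9811/6198 ≈ 1.5829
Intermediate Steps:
r(M, c) = 3
I(z) = 3
-28405/(-10672 - 1*(-4474)) - I(13) = -28405/(-10672 - 1*(-4474)) - 1*3 = -28405/(-10672 + 4474) - 3 = -28405/(-6198) - 3 = -28405*(-1/6198) - 3 = 28405/6198 - 3 = 9811/6198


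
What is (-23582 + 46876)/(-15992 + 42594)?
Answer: 11647/13301 ≈ 0.87565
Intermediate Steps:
(-23582 + 46876)/(-15992 + 42594) = 23294/26602 = 23294*(1/26602) = 11647/13301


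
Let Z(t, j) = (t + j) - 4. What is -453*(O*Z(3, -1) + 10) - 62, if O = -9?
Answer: -12746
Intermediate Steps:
Z(t, j) = -4 + j + t (Z(t, j) = (j + t) - 4 = -4 + j + t)
-453*(O*Z(3, -1) + 10) - 62 = -453*(-9*(-4 - 1 + 3) + 10) - 62 = -453*(-9*(-2) + 10) - 62 = -453*(18 + 10) - 62 = -453*28 - 62 = -12684 - 62 = -12746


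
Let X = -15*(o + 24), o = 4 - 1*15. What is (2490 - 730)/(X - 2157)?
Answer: -110/147 ≈ -0.74830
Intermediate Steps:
o = -11 (o = 4 - 15 = -11)
X = -195 (X = -15*(-11 + 24) = -15*13 = -195)
(2490 - 730)/(X - 2157) = (2490 - 730)/(-195 - 2157) = 1760/(-2352) = 1760*(-1/2352) = -110/147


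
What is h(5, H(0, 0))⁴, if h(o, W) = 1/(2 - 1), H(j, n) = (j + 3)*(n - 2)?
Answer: 1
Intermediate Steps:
H(j, n) = (-2 + n)*(3 + j) (H(j, n) = (3 + j)*(-2 + n) = (-2 + n)*(3 + j))
h(o, W) = 1 (h(o, W) = 1/1 = 1)
h(5, H(0, 0))⁴ = 1⁴ = 1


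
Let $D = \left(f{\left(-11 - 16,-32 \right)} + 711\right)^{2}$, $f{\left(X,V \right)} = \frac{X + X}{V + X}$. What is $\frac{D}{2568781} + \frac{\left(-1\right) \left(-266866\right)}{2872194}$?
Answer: $\frac{3726785117526086}{12841474052082117} \approx 0.29021$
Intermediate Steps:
$f{\left(X,V \right)} = \frac{2 X}{V + X}$
$D = \frac{1764252009}{3481}$ ($D = \left(\frac{2 \left(-11 - 16\right)}{-32 - 27} + 711\right)^{2} = \left(2 \left(-27\right) \frac{1}{-32 - 27} + 711\right)^{2} = \left(2 \left(-27\right) \frac{1}{-59} + 711\right)^{2} = \left(2 \left(-27\right) \left(- \frac{1}{59}\right) + 711\right)^{2} = \left(\frac{54}{59} + 711\right)^{2} = \left(\frac{42003}{59}\right)^{2} = \frac{1764252009}{3481} \approx 5.0682 \cdot 10^{5}$)
$\frac{D}{2568781} + \frac{\left(-1\right) \left(-266866\right)}{2872194} = \frac{1764252009}{3481 \cdot 2568781} + \frac{\left(-1\right) \left(-266866\right)}{2872194} = \frac{1764252009}{3481} \cdot \frac{1}{2568781} + 266866 \cdot \frac{1}{2872194} = \frac{1764252009}{8941926661} + \frac{133433}{1436097} = \frac{3726785117526086}{12841474052082117}$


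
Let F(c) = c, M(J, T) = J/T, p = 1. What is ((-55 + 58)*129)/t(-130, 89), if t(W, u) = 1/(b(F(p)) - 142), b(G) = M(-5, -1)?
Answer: -53019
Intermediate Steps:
b(G) = 5 (b(G) = -5/(-1) = -5*(-1) = 5)
t(W, u) = -1/137 (t(W, u) = 1/(5 - 142) = 1/(-137) = -1/137)
((-55 + 58)*129)/t(-130, 89) = ((-55 + 58)*129)/(-1/137) = (3*129)*(-137) = 387*(-137) = -53019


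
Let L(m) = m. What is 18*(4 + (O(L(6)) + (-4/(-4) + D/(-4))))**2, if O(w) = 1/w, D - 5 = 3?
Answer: 361/2 ≈ 180.50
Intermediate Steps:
D = 8 (D = 5 + 3 = 8)
18*(4 + (O(L(6)) + (-4/(-4) + D/(-4))))**2 = 18*(4 + (1/6 + (-4/(-4) + 8/(-4))))**2 = 18*(4 + (1/6 + (-4*(-1/4) + 8*(-1/4))))**2 = 18*(4 + (1/6 + (1 - 2)))**2 = 18*(4 + (1/6 - 1))**2 = 18*(4 - 5/6)**2 = 18*(19/6)**2 = 18*(361/36) = 361/2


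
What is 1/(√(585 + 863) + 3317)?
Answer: 3317/11001041 - 2*√362/11001041 ≈ 0.00029806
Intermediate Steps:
1/(√(585 + 863) + 3317) = 1/(√1448 + 3317) = 1/(2*√362 + 3317) = 1/(3317 + 2*√362)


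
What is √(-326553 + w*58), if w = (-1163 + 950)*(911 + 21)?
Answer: 3441*I ≈ 3441.0*I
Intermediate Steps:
w = -198516 (w = -213*932 = -198516)
√(-326553 + w*58) = √(-326553 - 198516*58) = √(-326553 - 11513928) = √(-11840481) = 3441*I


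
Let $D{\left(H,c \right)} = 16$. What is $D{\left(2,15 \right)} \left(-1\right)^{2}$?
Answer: $16$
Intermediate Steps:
$D{\left(2,15 \right)} \left(-1\right)^{2} = 16 \left(-1\right)^{2} = 16 \cdot 1 = 16$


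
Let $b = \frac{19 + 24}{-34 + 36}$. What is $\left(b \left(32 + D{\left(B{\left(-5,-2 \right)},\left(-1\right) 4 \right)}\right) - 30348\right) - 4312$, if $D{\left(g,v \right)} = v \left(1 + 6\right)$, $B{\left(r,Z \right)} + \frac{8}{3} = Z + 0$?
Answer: $-34574$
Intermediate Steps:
$B{\left(r,Z \right)} = - \frac{8}{3} + Z$ ($B{\left(r,Z \right)} = - \frac{8}{3} + \left(Z + 0\right) = - \frac{8}{3} + Z$)
$D{\left(g,v \right)} = 7 v$ ($D{\left(g,v \right)} = v 7 = 7 v$)
$b = \frac{43}{2} \approx 21.5$
$\left(b \left(32 + D{\left(B{\left(-5,-2 \right)},\left(-1\right) 4 \right)}\right) - 30348\right) - 4312 = \left(\frac{43 \left(32 + 7 \left(\left(-1\right) 4\right)\right)}{2} - 30348\right) - 4312 = \left(\frac{43 \left(32 + 7 \left(-4\right)\right)}{2} - 30348\right) - 4312 = \left(\frac{43 \left(32 - 28\right)}{2} - 30348\right) - 4312 = \left(\frac{43}{2} \cdot 4 - 30348\right) - 4312 = \left(86 - 30348\right) - 4312 = -30262 - 4312 = -34574$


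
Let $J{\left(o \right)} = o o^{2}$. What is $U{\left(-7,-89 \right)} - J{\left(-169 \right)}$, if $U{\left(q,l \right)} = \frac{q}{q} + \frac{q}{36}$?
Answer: $\frac{173765153}{36} \approx 4.8268 \cdot 10^{6}$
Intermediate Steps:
$U{\left(q,l \right)} = 1 + \frac{q}{36}$ ($U{\left(q,l \right)} = 1 + q \frac{1}{36} = 1 + \frac{q}{36}$)
$J{\left(o \right)} = o^{3}$
$U{\left(-7,-89 \right)} - J{\left(-169 \right)} = \left(1 + \frac{1}{36} \left(-7\right)\right) - \left(-169\right)^{3} = \left(1 - \frac{7}{36}\right) - -4826809 = \frac{29}{36} + 4826809 = \frac{173765153}{36}$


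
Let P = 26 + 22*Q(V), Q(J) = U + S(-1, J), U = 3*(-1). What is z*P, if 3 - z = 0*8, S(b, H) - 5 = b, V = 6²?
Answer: 144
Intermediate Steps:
V = 36
U = -3
S(b, H) = 5 + b
Q(J) = 1 (Q(J) = -3 + (5 - 1) = -3 + 4 = 1)
P = 48 (P = 26 + 22*1 = 26 + 22 = 48)
z = 3 (z = 3 - 0*8 = 3 - 1*0 = 3 + 0 = 3)
z*P = 3*48 = 144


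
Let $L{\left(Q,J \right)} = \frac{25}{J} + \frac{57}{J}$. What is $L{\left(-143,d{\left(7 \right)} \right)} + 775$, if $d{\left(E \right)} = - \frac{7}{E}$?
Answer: $693$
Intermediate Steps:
$L{\left(Q,J \right)} = \frac{82}{J}$
$L{\left(-143,d{\left(7 \right)} \right)} + 775 = \frac{82}{\left(-7\right) \frac{1}{7}} + 775 = \frac{82}{-1} + 775 = 82 \left(-1\right) + 775 = -82 + 775 = 693$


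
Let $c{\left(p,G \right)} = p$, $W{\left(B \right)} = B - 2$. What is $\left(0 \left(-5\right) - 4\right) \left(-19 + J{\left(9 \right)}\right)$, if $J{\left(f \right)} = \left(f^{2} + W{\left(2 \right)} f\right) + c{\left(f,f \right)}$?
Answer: $-284$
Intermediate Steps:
$W{\left(B \right)} = -2 + B$
$J{\left(f \right)} = f + f^{2}$ ($J{\left(f \right)} = \left(f^{2} + \left(-2 + 2\right) f\right) + f = \left(f^{2} + 0 f\right) + f = \left(f^{2} + 0\right) + f = f^{2} + f = f + f^{2}$)
$\left(0 \left(-5\right) - 4\right) \left(-19 + J{\left(9 \right)}\right) = \left(0 \left(-5\right) - 4\right) \left(-19 + 9 \left(1 + 9\right)\right) = \left(0 - 4\right) \left(-19 + 9 \cdot 10\right) = - 4 \left(-19 + 90\right) = \left(-4\right) 71 = -284$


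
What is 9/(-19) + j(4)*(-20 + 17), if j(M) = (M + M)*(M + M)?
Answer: -3657/19 ≈ -192.47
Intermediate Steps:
j(M) = 4*M**2 (j(M) = (2*M)*(2*M) = 4*M**2)
9/(-19) + j(4)*(-20 + 17) = 9/(-19) + (4*4**2)*(-20 + 17) = 9*(-1/19) + (4*16)*(-3) = -9/19 + 64*(-3) = -9/19 - 192 = -3657/19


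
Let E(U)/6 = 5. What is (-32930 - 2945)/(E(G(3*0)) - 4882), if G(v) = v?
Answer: 35875/4852 ≈ 7.3939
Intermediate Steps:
E(U) = 30 (E(U) = 6*5 = 30)
(-32930 - 2945)/(E(G(3*0)) - 4882) = (-32930 - 2945)/(30 - 4882) = -35875/(-4852) = -35875*(-1/4852) = 35875/4852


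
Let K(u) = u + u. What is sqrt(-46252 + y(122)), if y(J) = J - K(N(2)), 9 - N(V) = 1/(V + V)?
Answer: 3*I*sqrt(20510)/2 ≈ 214.82*I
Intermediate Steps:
N(V) = 9 - 1/(2*V) (N(V) = 9 - 1/(V + V) = 9 - 1/(2*V))
K(u) = 2*u
y(J) = -35/2 + J (y(J) = J - 2*(9 - 1/2/2) = J - 2*(9 - 1/2*1/2) = J - 2*(9 - 1/4) = J - 2*35/4 = J - 1*35/2 = J - 35/2 = -35/2 + J)
sqrt(-46252 + y(122)) = sqrt(-46252 + (-35/2 + 122)) = sqrt(-46252 + 209/2) = sqrt(-92295/2) = 3*I*sqrt(20510)/2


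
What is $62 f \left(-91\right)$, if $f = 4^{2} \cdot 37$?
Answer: $-3340064$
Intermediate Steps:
$f = 592$ ($f = 16 \cdot 37 = 592$)
$62 f \left(-91\right) = 62 \cdot 592 \left(-91\right) = 36704 \left(-91\right) = -3340064$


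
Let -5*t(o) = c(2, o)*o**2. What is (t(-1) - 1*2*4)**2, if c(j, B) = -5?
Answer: 49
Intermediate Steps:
t(o) = o**2 (t(o) = -(-1)*o**2 = o**2)
(t(-1) - 1*2*4)**2 = ((-1)**2 - 1*2*4)**2 = (1 - 2*4)**2 = (1 - 8)**2 = (-7)**2 = 49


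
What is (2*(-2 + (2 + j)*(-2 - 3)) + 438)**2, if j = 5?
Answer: 132496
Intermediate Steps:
(2*(-2 + (2 + j)*(-2 - 3)) + 438)**2 = (2*(-2 + (2 + 5)*(-2 - 3)) + 438)**2 = (2*(-2 + 7*(-5)) + 438)**2 = (2*(-2 - 35) + 438)**2 = (2*(-37) + 438)**2 = (-74 + 438)**2 = 364**2 = 132496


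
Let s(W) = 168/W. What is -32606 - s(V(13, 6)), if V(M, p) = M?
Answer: -424046/13 ≈ -32619.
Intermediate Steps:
-32606 - s(V(13, 6)) = -32606 - 168/13 = -424046/13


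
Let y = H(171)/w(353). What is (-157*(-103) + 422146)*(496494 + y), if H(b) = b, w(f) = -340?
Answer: 73991323651113/340 ≈ 2.1762e+11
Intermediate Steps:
y = -171/340 (y = 171/(-340) = 171*(-1/340) = -171/340 ≈ -0.50294)
(-157*(-103) + 422146)*(496494 + y) = (-157*(-103) + 422146)*(496494 - 171/340) = (16171 + 422146)*(168807789/340) = 438317*(168807789/340) = 73991323651113/340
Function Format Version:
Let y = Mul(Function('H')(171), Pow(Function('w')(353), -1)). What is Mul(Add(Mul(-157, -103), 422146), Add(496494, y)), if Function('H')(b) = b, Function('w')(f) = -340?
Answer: Rational(73991323651113, 340) ≈ 2.1762e+11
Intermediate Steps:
y = Rational(-171, 340) (y = Mul(171, Pow(-340, -1)) = Mul(171, Rational(-1, 340)) = Rational(-171, 340) ≈ -0.50294)
Mul(Add(Mul(-157, -103), 422146), Add(496494, y)) = Mul(Add(Mul(-157, -103), 422146), Add(496494, Rational(-171, 340))) = Mul(Add(16171, 422146), Rational(168807789, 340)) = Mul(438317, Rational(168807789, 340)) = Rational(73991323651113, 340)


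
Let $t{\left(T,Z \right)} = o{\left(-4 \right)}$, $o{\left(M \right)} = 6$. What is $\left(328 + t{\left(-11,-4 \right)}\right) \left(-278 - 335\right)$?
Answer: $-204742$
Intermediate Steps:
$t{\left(T,Z \right)} = 6$
$\left(328 + t{\left(-11,-4 \right)}\right) \left(-278 - 335\right) = \left(328 + 6\right) \left(-278 - 335\right) = 334 \left(-613\right) = -204742$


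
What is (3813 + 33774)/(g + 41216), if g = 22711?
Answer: 12529/21309 ≈ 0.58797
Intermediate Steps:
(3813 + 33774)/(g + 41216) = (3813 + 33774)/(22711 + 41216) = 37587/63927 = 37587*(1/63927) = 12529/21309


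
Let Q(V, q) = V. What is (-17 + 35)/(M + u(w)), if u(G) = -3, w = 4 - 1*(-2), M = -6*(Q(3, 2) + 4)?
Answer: -⅖ ≈ -0.40000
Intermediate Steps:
M = -42 (M = -6*(3 + 4) = -6*7 = -42)
w = 6 (w = 4 + 2 = 6)
(-17 + 35)/(M + u(w)) = (-17 + 35)/(-42 - 3) = 18/(-45) = -1/45*18 = -⅖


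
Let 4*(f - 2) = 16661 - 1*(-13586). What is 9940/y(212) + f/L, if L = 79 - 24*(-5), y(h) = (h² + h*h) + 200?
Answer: 341690585/8963756 ≈ 38.119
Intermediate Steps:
y(h) = 200 + 2*h² (y(h) = (h² + h²) + 200 = 2*h² + 200 = 200 + 2*h²)
L = 199 (L = 79 + 120 = 199)
f = 30255/4 (f = 2 + (16661 - 1*(-13586))/4 = 2 + (16661 + 13586)/4 = 2 + (¼)*30247 = 2 + 30247/4 = 30255/4 ≈ 7563.8)
9940/y(212) + f/L = 9940/(200 + 2*212²) + (30255/4)/199 = 9940/(200 + 2*44944) + (30255/4)*(1/199) = 9940/(200 + 89888) + 30255/796 = 9940/90088 + 30255/796 = 9940*(1/90088) + 30255/796 = 2485/22522 + 30255/796 = 341690585/8963756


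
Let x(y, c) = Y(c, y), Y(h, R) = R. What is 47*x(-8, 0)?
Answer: -376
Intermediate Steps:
x(y, c) = y
47*x(-8, 0) = 47*(-8) = -376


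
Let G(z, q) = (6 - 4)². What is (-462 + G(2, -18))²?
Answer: 209764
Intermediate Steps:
G(z, q) = 4 (G(z, q) = 2² = 4)
(-462 + G(2, -18))² = (-462 + 4)² = (-458)² = 209764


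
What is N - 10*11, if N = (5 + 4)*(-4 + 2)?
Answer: -128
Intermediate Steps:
N = -18 (N = 9*(-2) = -18)
N - 10*11 = -18 - 10*11 = -18 - 1*110 = -18 - 110 = -128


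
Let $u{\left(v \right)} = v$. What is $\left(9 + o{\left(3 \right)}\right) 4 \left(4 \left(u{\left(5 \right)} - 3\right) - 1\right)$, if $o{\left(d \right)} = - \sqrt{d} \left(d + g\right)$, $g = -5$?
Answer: $252 + 56 \sqrt{3} \approx 348.99$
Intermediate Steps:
$o{\left(d \right)} = - \sqrt{d} \left(-5 + d\right)$ ($o{\left(d \right)} = - \sqrt{d} \left(d - 5\right) = - \sqrt{d} \left(-5 + d\right)$)
$\left(9 + o{\left(3 \right)}\right) 4 \left(4 \left(u{\left(5 \right)} - 3\right) - 1\right) = \left(9 + \sqrt{3} \left(5 - 3\right)\right) 4 \left(4 \left(5 - 3\right) - 1\right) = \left(9 + \sqrt{3} \left(5 - 3\right)\right) 4 \left(4 \cdot 2 - 1\right) = \left(9 + \sqrt{3} \cdot 2\right) 4 \left(8 - 1\right) = \left(9 + 2 \sqrt{3}\right) 4 \cdot 7 = \left(9 + 2 \sqrt{3}\right) 28 = 252 + 56 \sqrt{3}$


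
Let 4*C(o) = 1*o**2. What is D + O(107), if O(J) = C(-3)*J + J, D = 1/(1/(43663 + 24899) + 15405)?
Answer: 1469171151149/4224790444 ≈ 347.75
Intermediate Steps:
C(o) = o**2/4 (C(o) = (1*o**2)/4 = o**2/4)
D = 68562/1056197611 (D = 1/(1/68562 + 15405) = 1/(1056197611/68562) = 68562/1056197611 ≈ 6.4914e-5)
O(J) = 13*J/4 (O(J) = ((1/4)*(-3)**2)*J + J = ((1/4)*9)*J + J = 9*J/4 + J = 13*J/4)
D + O(107) = 68562/1056197611 + (13/4)*107 = 68562/1056197611 + 1391/4 = 1469171151149/4224790444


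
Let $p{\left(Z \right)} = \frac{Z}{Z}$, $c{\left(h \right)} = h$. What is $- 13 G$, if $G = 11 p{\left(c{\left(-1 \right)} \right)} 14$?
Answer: $-2002$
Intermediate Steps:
$p{\left(Z \right)} = 1$
$G = 154$ ($G = 11 \cdot 1 \cdot 14 = 11 \cdot 14 = 154$)
$- 13 G = \left(-13\right) 154 = -2002$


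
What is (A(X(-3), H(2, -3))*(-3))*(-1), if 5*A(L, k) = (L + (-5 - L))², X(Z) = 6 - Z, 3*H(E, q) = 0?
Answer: 15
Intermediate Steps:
H(E, q) = 0 (H(E, q) = (⅓)*0 = 0)
A(L, k) = 5 (A(L, k) = (L + (-5 - L))²/5 = (⅕)*(-5)² = (⅕)*25 = 5)
(A(X(-3), H(2, -3))*(-3))*(-1) = (5*(-3))*(-1) = -15*(-1) = 15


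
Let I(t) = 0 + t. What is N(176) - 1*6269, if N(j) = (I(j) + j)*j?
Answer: 55683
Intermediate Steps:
I(t) = t
N(j) = 2*j² (N(j) = (j + j)*j = (2*j)*j = 2*j²)
N(176) - 1*6269 = 2*176² - 1*6269 = 2*30976 - 6269 = 61952 - 6269 = 55683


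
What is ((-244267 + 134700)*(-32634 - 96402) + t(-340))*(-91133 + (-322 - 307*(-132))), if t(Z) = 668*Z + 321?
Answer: -720055378880703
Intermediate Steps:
t(Z) = 321 + 668*Z
((-244267 + 134700)*(-32634 - 96402) + t(-340))*(-91133 + (-322 - 307*(-132))) = ((-244267 + 134700)*(-32634 - 96402) + (321 + 668*(-340)))*(-91133 + (-322 - 307*(-132))) = (-109567*(-129036) + (321 - 227120))*(-91133 + (-322 + 40524)) = (14138087412 - 226799)*(-91133 + 40202) = 14137860613*(-50931) = -720055378880703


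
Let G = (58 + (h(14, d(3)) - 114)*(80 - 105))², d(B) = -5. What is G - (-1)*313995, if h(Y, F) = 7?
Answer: 7783284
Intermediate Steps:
G = 7469289 (G = (58 + (7 - 114)*(80 - 105))² = (58 - 107*(-25))² = (58 + 2675)² = 2733² = 7469289)
G - (-1)*313995 = 7469289 - (-1)*313995 = 7469289 - 1*(-313995) = 7469289 + 313995 = 7783284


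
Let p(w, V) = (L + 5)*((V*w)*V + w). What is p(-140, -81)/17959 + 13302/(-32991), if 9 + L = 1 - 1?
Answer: 40331265634/197495123 ≈ 204.21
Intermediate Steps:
L = -9 (L = -9 + (1 - 1) = -9 + 0 = -9)
p(w, V) = -4*w - 4*w*V² (p(w, V) = (-9 + 5)*((V*w)*V + w) = -4*(w*V² + w) = -4*(w + w*V²) = -4*w - 4*w*V²)
p(-140, -81)/17959 + 13302/(-32991) = (4*(-140)*(-1 - 1*(-81)²))/17959 + 13302/(-32991) = (4*(-140)*(-1 - 1*6561))*(1/17959) + 13302*(-1/32991) = (4*(-140)*(-1 - 6561))*(1/17959) - 4434/10997 = (4*(-140)*(-6562))*(1/17959) - 4434/10997 = 3674720*(1/17959) - 4434/10997 = 3674720/17959 - 4434/10997 = 40331265634/197495123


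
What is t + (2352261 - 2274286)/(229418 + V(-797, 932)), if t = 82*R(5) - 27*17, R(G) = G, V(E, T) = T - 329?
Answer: -11193054/230021 ≈ -48.661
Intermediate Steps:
V(E, T) = -329 + T
t = -49 (t = 82*5 - 27*17 = 410 - 459 = -49)
t + (2352261 - 2274286)/(229418 + V(-797, 932)) = -49 + (2352261 - 2274286)/(229418 + (-329 + 932)) = -49 + 77975/(229418 + 603) = -49 + 77975/230021 = -11193054/230021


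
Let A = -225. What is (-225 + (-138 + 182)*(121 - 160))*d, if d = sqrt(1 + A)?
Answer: -7764*I*sqrt(14) ≈ -29050.0*I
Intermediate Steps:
d = 4*I*sqrt(14) (d = sqrt(1 - 225) = sqrt(-224) = 4*I*sqrt(14) ≈ 14.967*I)
(-225 + (-138 + 182)*(121 - 160))*d = (-225 + (-138 + 182)*(121 - 160))*(4*I*sqrt(14)) = (-225 + 44*(-39))*(4*I*sqrt(14)) = (-225 - 1716)*(4*I*sqrt(14)) = -7764*I*sqrt(14)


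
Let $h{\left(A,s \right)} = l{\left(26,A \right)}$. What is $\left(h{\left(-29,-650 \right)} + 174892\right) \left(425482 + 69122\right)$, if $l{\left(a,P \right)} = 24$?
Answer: $86514153264$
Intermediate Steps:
$h{\left(A,s \right)} = 24$
$\left(h{\left(-29,-650 \right)} + 174892\right) \left(425482 + 69122\right) = \left(24 + 174892\right) \left(425482 + 69122\right) = 174916 \cdot 494604 = 86514153264$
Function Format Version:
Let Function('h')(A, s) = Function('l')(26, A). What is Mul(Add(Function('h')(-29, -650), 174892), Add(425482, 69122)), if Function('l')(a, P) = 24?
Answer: 86514153264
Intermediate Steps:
Function('h')(A, s) = 24
Mul(Add(Function('h')(-29, -650), 174892), Add(425482, 69122)) = Mul(Add(24, 174892), Add(425482, 69122)) = Mul(174916, 494604) = 86514153264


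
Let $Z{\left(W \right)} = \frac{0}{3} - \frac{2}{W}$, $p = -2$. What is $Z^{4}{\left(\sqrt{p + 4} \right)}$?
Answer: $4$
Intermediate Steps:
$Z{\left(W \right)} = - \frac{2}{W}$ ($Z{\left(W \right)} = 0 \cdot \frac{1}{3} - \frac{2}{W} = 0 - \frac{2}{W} = - \frac{2}{W}$)
$Z^{4}{\left(\sqrt{p + 4} \right)} = \left(- \frac{2}{\sqrt{-2 + 4}}\right)^{4} = \left(- \frac{2}{\sqrt{2}}\right)^{4} = \left(- 2 \frac{\sqrt{2}}{2}\right)^{4} = \left(- \sqrt{2}\right)^{4} = 4$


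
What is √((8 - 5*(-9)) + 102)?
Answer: √155 ≈ 12.450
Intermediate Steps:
√((8 - 5*(-9)) + 102) = √((8 + 45) + 102) = √(53 + 102) = √155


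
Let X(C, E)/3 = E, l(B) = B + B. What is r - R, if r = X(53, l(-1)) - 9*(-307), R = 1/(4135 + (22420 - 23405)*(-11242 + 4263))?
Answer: 18963886649/6878450 ≈ 2757.0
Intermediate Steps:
l(B) = 2*B
X(C, E) = 3*E
R = 1/6878450 (R = 1/(4135 - 985*(-6979)) = 1/(4135 + 6874315) = 1/6878450 ≈ 1.4538e-7)
r = 2757 (r = 3*(2*(-1)) - 9*(-307) = 3*(-2) + 2763 = -6 + 2763 = 2757)
r - R = 2757 - 1*1/6878450 = 2757 - 1/6878450 = 18963886649/6878450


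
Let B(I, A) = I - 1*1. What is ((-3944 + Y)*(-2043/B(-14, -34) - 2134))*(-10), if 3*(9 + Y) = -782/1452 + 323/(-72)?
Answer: -1032456876787/13068 ≈ -7.9006e+7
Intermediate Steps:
B(I, A) = -1 + I (B(I, A) = I - 1 = -1 + I)
Y = -278999/26136 (Y = -9 + (-782/1452 + 323/(-72))/3 = -9 + (-782*1/1452 + 323*(-1/72))/3 = -9 + (-391/726 - 323/72)/3 = -9 + (⅓)*(-43775/8712) = -9 - 43775/26136 = -278999/26136 ≈ -10.675)
((-3944 + Y)*(-2043/B(-14, -34) - 2134))*(-10) = ((-3944 - 278999/26136)*(-2043/(-1 - 14) - 2134))*(-10) = -103359383*(-2043/(-15) - 2134)/26136*(-10) = -103359383*(-2043*(-1/15) - 2134)/26136*(-10) = -103359383*(681/5 - 2134)/26136*(-10) = -103359383/26136*(-9989/5)*(-10) = (1032456876787/130680)*(-10) = -1032456876787/13068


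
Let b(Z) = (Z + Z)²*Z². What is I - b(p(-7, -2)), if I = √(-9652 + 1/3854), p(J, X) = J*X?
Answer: -153664 + I*√143364202178/3854 ≈ -1.5366e+5 + 98.245*I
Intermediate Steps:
I = I*√143364202178/3854 (I = √(-9652 + 1/3854) = √(-37198807/3854) = I*√143364202178/3854 ≈ 98.245*I)
b(Z) = 4*Z⁴ (b(Z) = (2*Z)²*Z² = (4*Z²)*Z² = 4*Z⁴)
I - b(p(-7, -2)) = I*√143364202178/3854 - 4*(-7*(-2))⁴ = I*√143364202178/3854 - 4*14⁴ = I*√143364202178/3854 - 4*38416 = I*√143364202178/3854 - 1*153664 = I*√143364202178/3854 - 153664 = -153664 + I*√143364202178/3854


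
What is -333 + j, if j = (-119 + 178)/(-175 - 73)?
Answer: -82643/248 ≈ -333.24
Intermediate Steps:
j = -59/248 (j = 59/(-248) = 59*(-1/248) = -59/248 ≈ -0.23790)
-333 + j = -333 - 59/248 = -82643/248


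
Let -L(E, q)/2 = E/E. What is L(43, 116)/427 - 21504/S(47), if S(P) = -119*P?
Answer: 1310146/341173 ≈ 3.8401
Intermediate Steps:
L(E, q) = -2 (L(E, q) = -2*E/E = -2*1 = -2)
L(43, 116)/427 - 21504/S(47) = -2/427 - 21504/((-119*47)) = -2*1/427 - 21504/(-5593) = -2/427 - 21504*(-1/5593) = -2/427 + 3072/799 = 1310146/341173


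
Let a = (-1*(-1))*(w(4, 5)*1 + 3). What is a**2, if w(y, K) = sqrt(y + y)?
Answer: 17 + 12*sqrt(2) ≈ 33.971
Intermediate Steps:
w(y, K) = sqrt(2)*sqrt(y) (w(y, K) = sqrt(2*y) = sqrt(2)*sqrt(y))
a = 3 + 2*sqrt(2) (a = (-1*(-1))*((sqrt(2)*sqrt(4))*1 + 3) = 1*((sqrt(2)*2)*1 + 3) = 1*((2*sqrt(2))*1 + 3) = 1*(2*sqrt(2) + 3) = 1*(3 + 2*sqrt(2)) = 3 + 2*sqrt(2) ≈ 5.8284)
a**2 = (3 + 2*sqrt(2))**2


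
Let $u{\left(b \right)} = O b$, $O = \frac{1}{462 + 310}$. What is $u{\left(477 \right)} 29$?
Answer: $\frac{13833}{772} \approx 17.918$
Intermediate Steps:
$O = \frac{1}{772} \approx 0.0012953$
$u{\left(b \right)} = \frac{b}{772}$
$u{\left(477 \right)} 29 = \frac{1}{772} \cdot 477 \cdot 29 = \frac{477}{772} \cdot 29 = \frac{13833}{772}$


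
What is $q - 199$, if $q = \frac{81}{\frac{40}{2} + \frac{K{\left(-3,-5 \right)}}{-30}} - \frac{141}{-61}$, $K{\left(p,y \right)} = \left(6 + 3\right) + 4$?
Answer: $- \frac{6894596}{35807} \approx -192.55$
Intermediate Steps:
$K{\left(p,y \right)} = 13$ ($K{\left(p,y \right)} = 9 + 4 = 13$)
$q = \frac{230997}{35807}$ ($q = \frac{81}{\frac{40}{2} + \frac{13}{-30}} - \frac{141}{-61} = \frac{81}{40 \cdot \frac{1}{2} + 13 \left(- \frac{1}{30}\right)} - - \frac{141}{61} = \frac{81}{20 - \frac{13}{30}} + \frac{141}{61} = \frac{81}{\frac{587}{30}} + \frac{141}{61} = 81 \cdot \frac{30}{587} + \frac{141}{61} = \frac{2430}{587} + \frac{141}{61} = \frac{230997}{35807} \approx 6.4512$)
$q - 199 = \frac{230997}{35807} - 199 = - \frac{6894596}{35807}$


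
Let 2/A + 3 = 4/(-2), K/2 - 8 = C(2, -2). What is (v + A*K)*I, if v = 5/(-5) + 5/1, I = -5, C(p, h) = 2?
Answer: 20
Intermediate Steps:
K = 20 (K = 16 + 2*2 = 16 + 4 = 20)
A = -2/5 (A = 2/(-3 + 4/(-2)) = 2/(-3 + 4*(-1/2)) = 2/(-3 - 2) = 2/(-5) = 2*(-1/5) = -2/5 ≈ -0.40000)
v = 4 (v = 5*(-1/5) + 5*1 = -1 + 5 = 4)
(v + A*K)*I = (4 - 2/5*20)*(-5) = (4 - 8)*(-5) = -4*(-5) = 20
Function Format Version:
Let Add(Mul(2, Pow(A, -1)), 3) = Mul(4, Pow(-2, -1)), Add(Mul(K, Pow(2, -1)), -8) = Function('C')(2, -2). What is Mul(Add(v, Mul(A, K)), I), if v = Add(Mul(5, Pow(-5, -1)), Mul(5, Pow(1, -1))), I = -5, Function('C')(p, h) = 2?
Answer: 20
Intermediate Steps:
K = 20 (K = Add(16, Mul(2, 2)) = Add(16, 4) = 20)
A = Rational(-2, 5) (A = Mul(2, Pow(Add(-3, Mul(4, Pow(-2, -1))), -1)) = Mul(2, Pow(Add(-3, Mul(4, Rational(-1, 2))), -1)) = Mul(2, Pow(Add(-3, -2), -1)) = Mul(2, Pow(-5, -1)) = Mul(2, Rational(-1, 5)) = Rational(-2, 5) ≈ -0.40000)
v = 4 (v = Add(Mul(5, Rational(-1, 5)), Mul(5, 1)) = Add(-1, 5) = 4)
Mul(Add(v, Mul(A, K)), I) = Mul(Add(4, Mul(Rational(-2, 5), 20)), -5) = Mul(Add(4, -8), -5) = Mul(-4, -5) = 20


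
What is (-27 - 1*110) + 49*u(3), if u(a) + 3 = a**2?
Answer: 157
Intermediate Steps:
u(a) = -3 + a**2
(-27 - 1*110) + 49*u(3) = (-27 - 1*110) + 49*(-3 + 3**2) = (-27 - 110) + 49*(-3 + 9) = -137 + 49*6 = -137 + 294 = 157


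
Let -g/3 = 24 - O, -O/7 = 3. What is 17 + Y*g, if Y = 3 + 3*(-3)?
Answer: 827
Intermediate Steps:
Y = -6 (Y = 3 - 9 = -6)
O = -21 (O = -7*3 = -21)
g = -135 (g = -3*(24 - 1*(-21)) = -3*(24 + 21) = -3*45 = -135)
17 + Y*g = 17 - 6*(-135) = 17 + 810 = 827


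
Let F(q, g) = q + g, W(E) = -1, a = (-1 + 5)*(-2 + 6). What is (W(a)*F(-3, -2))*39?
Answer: 195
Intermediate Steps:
a = 16 (a = 4*4 = 16)
F(q, g) = g + q
(W(a)*F(-3, -2))*39 = -(-2 - 3)*39 = -1*(-5)*39 = 5*39 = 195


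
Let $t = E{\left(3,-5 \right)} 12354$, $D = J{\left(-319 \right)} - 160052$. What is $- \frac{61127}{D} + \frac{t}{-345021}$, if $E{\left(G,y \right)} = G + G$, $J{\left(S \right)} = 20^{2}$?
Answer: $\frac{3085351273}{18361097564} \approx 0.16804$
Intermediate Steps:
$J{\left(S \right)} = 400$
$E{\left(G,y \right)} = 2 G$
$D = -159652$ ($D = 400 - 160052 = -159652$)
$t = 74124$ ($t = 2 \cdot 3 \cdot 12354 = 6 \cdot 12354 = 74124$)
$- \frac{61127}{D} + \frac{t}{-345021} = - \frac{61127}{-159652} + \frac{74124}{-345021} = \left(-61127\right) \left(- \frac{1}{159652}\right) + 74124 \left(- \frac{1}{345021}\right) = \frac{61127}{159652} - \frac{24708}{115007} = \frac{3085351273}{18361097564}$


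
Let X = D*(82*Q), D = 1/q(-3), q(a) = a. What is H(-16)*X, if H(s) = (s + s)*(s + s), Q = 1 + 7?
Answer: -671744/3 ≈ -2.2391e+5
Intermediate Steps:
Q = 8
H(s) = 4*s**2 (H(s) = (2*s)*(2*s) = 4*s**2)
D = -1/3 (D = 1/(-3) = -1/3 ≈ -0.33333)
X = -656/3 (X = -82*8/3 = -1/3*656 = -656/3 ≈ -218.67)
H(-16)*X = (4*(-16)**2)*(-656/3) = (4*256)*(-656/3) = 1024*(-656/3) = -671744/3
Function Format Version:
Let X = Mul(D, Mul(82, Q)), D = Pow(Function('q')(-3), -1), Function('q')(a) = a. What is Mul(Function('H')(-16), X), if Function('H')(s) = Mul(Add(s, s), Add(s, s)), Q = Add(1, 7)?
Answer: Rational(-671744, 3) ≈ -2.2391e+5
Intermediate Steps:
Q = 8
Function('H')(s) = Mul(4, Pow(s, 2)) (Function('H')(s) = Mul(Mul(2, s), Mul(2, s)) = Mul(4, Pow(s, 2)))
D = Rational(-1, 3) (D = Pow(-3, -1) = Rational(-1, 3) ≈ -0.33333)
X = Rational(-656, 3) (X = Mul(Rational(-1, 3), Mul(82, 8)) = Mul(Rational(-1, 3), 656) = Rational(-656, 3) ≈ -218.67)
Mul(Function('H')(-16), X) = Mul(Mul(4, Pow(-16, 2)), Rational(-656, 3)) = Mul(Mul(4, 256), Rational(-656, 3)) = Mul(1024, Rational(-656, 3)) = Rational(-671744, 3)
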